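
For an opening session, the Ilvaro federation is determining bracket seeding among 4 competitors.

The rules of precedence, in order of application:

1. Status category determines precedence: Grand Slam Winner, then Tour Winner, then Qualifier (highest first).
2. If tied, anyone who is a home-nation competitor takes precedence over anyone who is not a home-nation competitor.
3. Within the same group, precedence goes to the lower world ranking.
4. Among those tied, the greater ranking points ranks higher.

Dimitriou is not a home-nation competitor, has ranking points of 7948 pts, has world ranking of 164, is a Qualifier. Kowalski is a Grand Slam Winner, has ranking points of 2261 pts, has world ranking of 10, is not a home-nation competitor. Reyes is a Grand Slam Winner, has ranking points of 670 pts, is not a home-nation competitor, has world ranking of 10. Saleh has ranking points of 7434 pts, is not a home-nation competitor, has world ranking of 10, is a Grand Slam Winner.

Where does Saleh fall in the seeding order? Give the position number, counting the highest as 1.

By status category: Saleh, Kowalski and Reyes (Grand Slam Winner); then Dimitriou (Qualifier).
Saleh, Kowalski and Reyes are each not a home-nation competitor, so the next rule applies.
Saleh, Kowalski and Reyes all have world ranking 10, so the next rule applies.
Among Saleh, Kowalski and Reyes, by ranking points (higher first): Saleh (7434 pts) before Kowalski (2261 pts) before Reyes (670 pts).
Order: Saleh, Kowalski, Reyes, Dimitriou. So position 1.

1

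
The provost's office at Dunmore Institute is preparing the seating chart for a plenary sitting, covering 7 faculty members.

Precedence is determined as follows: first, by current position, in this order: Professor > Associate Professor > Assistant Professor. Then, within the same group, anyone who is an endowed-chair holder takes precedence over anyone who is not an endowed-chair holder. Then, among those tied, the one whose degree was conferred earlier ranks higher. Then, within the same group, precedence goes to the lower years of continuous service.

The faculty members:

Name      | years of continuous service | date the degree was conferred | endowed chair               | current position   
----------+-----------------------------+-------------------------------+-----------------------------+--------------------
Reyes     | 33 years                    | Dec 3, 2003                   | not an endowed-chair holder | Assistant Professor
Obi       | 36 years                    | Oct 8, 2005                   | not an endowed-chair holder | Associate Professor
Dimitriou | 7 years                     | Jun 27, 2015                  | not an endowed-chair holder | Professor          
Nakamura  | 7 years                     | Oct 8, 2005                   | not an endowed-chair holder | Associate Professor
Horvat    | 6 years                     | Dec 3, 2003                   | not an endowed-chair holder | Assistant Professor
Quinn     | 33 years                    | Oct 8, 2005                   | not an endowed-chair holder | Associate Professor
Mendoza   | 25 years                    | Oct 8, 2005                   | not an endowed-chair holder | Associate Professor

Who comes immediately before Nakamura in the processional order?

Dimitriou

By current position: Dimitriou (Professor); then Nakamura, Mendoza, Quinn and Obi (Associate Professor); then Horvat and Reyes (Assistant Professor).
Nakamura, Mendoza, Quinn and Obi are each not an endowed-chair holder, so the next rule applies.
Nakamura, Mendoza, Quinn and Obi all have date the degree was conferred Oct 8, 2005, so the next rule applies.
Among Nakamura, Mendoza, Quinn and Obi, by years of continuous service (lower first): Nakamura (7 years) before Mendoza (25 years) before Quinn (33 years) before Obi (36 years).
Horvat and Reyes are each not an endowed-chair holder, so the next rule applies.
Horvat and Reyes both have date the degree was conferred Dec 3, 2003, so the next rule applies.
Among Horvat and Reyes, by years of continuous service (lower first): Horvat (6 years) before Reyes (33 years).
Order: Dimitriou, Nakamura, Mendoza, Quinn, Obi, Horvat, Reyes.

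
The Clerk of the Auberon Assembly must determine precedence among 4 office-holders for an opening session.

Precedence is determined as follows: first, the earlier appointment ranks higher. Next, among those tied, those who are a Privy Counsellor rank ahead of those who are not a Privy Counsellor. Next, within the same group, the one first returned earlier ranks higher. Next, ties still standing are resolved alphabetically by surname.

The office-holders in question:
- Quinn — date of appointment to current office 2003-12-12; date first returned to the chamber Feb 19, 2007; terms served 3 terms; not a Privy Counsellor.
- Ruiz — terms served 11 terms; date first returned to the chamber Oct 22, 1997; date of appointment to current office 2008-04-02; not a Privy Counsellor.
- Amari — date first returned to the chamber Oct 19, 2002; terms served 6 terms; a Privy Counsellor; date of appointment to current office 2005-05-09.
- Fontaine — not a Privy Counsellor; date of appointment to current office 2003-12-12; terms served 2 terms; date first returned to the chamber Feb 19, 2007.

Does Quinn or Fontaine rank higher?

Fontaine

By date of appointment to current office (earlier first): Fontaine and Quinn (both 2003-12-12); then Amari (2005-05-09); then Ruiz (2008-04-02).
Fontaine and Quinn are each not a Privy Counsellor, so the next rule applies.
Fontaine and Quinn both have date first returned to the chamber Feb 19, 2007, so the next rule applies.
Among Fontaine and Quinn, alphabetically by surname: Fontaine before Quinn.
So Fontaine takes precedence.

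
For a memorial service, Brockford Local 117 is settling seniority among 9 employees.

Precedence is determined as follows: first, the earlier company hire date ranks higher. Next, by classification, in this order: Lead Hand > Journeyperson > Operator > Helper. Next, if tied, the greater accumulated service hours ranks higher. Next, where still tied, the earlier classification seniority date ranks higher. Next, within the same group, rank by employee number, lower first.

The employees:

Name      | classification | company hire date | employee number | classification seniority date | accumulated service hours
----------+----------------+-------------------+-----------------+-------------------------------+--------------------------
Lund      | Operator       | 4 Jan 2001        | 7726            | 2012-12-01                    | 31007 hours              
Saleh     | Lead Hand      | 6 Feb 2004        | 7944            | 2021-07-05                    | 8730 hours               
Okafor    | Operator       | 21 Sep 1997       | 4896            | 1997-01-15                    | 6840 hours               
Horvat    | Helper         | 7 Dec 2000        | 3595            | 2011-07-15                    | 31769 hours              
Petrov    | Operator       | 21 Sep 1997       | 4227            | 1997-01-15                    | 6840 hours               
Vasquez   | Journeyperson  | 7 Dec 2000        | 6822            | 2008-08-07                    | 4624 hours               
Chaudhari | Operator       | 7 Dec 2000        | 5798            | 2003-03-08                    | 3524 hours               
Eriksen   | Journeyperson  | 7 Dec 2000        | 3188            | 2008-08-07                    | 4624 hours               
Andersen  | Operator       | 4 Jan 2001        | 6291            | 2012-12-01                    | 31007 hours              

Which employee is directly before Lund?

By company hire date (earlier first): Petrov and Okafor (both 21 Sep 1997); then Eriksen, Vasquez, Chaudhari and Horvat (each 7 Dec 2000); then Andersen and Lund (both 4 Jan 2001); then Saleh (6 Feb 2004).
Petrov and Okafor are each Operator, so the next rule applies.
Petrov and Okafor both have accumulated service hours 6840 hours, so the next rule applies.
Petrov and Okafor both have classification seniority date 1997-01-15, so the next rule applies.
Among Petrov and Okafor, by employee number (lower first): Petrov (4227) before Okafor (4896).
Among Eriksen, Vasquez, Chaudhari and Horvat, by classification: Eriksen and Vasquez (Journeyperson) before Chaudhari (Operator) before Horvat (Helper).
Eriksen and Vasquez both have accumulated service hours 4624 hours, so the next rule applies.
Eriksen and Vasquez both have classification seniority date 2008-08-07, so the next rule applies.
Among Eriksen and Vasquez, by employee number (lower first): Eriksen (3188) before Vasquez (6822).
Andersen and Lund are each Operator, so the next rule applies.
Andersen and Lund both have accumulated service hours 31007 hours, so the next rule applies.
Andersen and Lund both have classification seniority date 2012-12-01, so the next rule applies.
Among Andersen and Lund, by employee number (lower first): Andersen (6291) before Lund (7726).
Order: Petrov, Okafor, Eriksen, Vasquez, Chaudhari, Horvat, Andersen, Lund, Saleh.

Andersen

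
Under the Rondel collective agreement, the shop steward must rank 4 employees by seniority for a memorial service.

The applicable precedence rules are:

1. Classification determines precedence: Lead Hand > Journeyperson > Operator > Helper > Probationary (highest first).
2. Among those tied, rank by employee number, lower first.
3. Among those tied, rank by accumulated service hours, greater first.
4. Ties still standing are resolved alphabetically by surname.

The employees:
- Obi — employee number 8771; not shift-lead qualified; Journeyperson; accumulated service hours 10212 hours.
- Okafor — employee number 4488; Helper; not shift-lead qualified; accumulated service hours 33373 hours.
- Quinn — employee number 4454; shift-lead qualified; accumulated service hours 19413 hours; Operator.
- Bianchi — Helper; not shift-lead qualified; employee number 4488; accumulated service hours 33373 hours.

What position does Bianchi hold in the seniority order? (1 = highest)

3

By classification: Obi (Journeyperson); then Quinn (Operator); then Bianchi and Okafor (Helper).
Bianchi and Okafor both have employee number 4488, so the next rule applies.
Bianchi and Okafor both have accumulated service hours 33373 hours, so the next rule applies.
Among Bianchi and Okafor, alphabetically by surname: Bianchi before Okafor.
Order: Obi, Quinn, Bianchi, Okafor. So position 3.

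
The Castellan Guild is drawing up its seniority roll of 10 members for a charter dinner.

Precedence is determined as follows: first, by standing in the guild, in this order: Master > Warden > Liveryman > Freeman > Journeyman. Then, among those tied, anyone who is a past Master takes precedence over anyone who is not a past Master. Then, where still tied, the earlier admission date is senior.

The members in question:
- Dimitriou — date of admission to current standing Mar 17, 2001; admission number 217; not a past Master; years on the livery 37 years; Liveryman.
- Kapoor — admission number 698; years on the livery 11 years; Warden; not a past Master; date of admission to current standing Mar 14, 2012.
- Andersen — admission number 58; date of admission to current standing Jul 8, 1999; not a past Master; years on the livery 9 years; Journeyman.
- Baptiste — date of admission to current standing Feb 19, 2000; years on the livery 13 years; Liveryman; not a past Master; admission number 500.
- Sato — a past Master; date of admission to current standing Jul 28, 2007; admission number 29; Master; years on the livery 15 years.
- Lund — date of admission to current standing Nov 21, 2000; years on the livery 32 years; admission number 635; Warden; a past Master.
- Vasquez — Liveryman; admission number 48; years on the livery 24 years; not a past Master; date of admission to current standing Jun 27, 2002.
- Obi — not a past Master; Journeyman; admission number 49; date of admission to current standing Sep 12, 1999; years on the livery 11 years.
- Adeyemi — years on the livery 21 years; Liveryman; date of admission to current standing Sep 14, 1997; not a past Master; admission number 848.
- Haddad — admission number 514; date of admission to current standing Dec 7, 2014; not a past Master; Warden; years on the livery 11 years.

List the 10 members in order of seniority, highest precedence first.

Sato, Lund, Kapoor, Haddad, Adeyemi, Baptiste, Dimitriou, Vasquez, Andersen, Obi

By standing in the guild: Sato (Master); then Lund, Kapoor and Haddad (Warden); then Adeyemi, Baptiste, Dimitriou and Vasquez (Liveryman); then Andersen and Obi (Journeyman).
Among Lund, Kapoor and Haddad, a past Master before not a past Master: Lund (a past Master) before Kapoor and Haddad (not a past Master).
Among Kapoor and Haddad, by date of admission to current standing (earlier first): Kapoor (Mar 14, 2012) before Haddad (Dec 7, 2014).
Adeyemi, Baptiste, Dimitriou and Vasquez are each not a past Master, so the next rule applies.
Among Adeyemi, Baptiste, Dimitriou and Vasquez, by date of admission to current standing (earlier first): Adeyemi (Sep 14, 1997) before Baptiste (Feb 19, 2000) before Dimitriou (Mar 17, 2001) before Vasquez (Jun 27, 2002).
Andersen and Obi are each not a past Master, so the next rule applies.
Among Andersen and Obi, by date of admission to current standing (earlier first): Andersen (Jul 8, 1999) before Obi (Sep 12, 1999).
Full order: Sato, Lund, Kapoor, Haddad, Adeyemi, Baptiste, Dimitriou, Vasquez, Andersen, Obi.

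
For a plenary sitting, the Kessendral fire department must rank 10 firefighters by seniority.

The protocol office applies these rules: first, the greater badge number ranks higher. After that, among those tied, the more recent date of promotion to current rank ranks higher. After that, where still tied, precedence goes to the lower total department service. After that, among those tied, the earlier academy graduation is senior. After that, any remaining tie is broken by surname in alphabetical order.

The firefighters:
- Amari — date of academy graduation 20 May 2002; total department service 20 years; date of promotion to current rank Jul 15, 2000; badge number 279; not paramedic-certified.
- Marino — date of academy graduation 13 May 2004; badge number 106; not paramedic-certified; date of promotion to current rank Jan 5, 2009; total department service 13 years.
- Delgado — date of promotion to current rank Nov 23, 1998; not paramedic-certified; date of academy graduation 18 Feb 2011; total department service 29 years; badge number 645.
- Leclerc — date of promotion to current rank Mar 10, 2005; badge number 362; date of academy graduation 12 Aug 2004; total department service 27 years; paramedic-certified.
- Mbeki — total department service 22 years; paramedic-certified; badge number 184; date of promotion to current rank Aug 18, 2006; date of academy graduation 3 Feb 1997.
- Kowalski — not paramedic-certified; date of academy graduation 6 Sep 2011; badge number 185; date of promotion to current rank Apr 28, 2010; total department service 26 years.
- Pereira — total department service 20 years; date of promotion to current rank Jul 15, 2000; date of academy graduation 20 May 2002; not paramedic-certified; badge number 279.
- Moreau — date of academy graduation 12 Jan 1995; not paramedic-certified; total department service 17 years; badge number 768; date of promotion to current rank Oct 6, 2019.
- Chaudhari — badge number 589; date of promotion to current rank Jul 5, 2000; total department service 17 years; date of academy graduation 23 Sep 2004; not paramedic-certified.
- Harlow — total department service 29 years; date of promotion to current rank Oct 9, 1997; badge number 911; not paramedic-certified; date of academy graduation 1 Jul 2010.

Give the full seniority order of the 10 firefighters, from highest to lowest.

By badge number (higher first): Harlow (911); then Moreau (768); then Delgado (645); then Chaudhari (589); then Leclerc (362); then Amari and Pereira (both 279); then Kowalski (185); then Mbeki (184); then Marino (106).
Amari and Pereira both have date of promotion to current rank Jul 15, 2000, so the next rule applies.
Amari and Pereira both have total department service 20 years, so the next rule applies.
Amari and Pereira both have date of academy graduation 20 May 2002, so the next rule applies.
Among Amari and Pereira, alphabetically by surname: Amari before Pereira.
Full order: Harlow, Moreau, Delgado, Chaudhari, Leclerc, Amari, Pereira, Kowalski, Mbeki, Marino.

Harlow, Moreau, Delgado, Chaudhari, Leclerc, Amari, Pereira, Kowalski, Mbeki, Marino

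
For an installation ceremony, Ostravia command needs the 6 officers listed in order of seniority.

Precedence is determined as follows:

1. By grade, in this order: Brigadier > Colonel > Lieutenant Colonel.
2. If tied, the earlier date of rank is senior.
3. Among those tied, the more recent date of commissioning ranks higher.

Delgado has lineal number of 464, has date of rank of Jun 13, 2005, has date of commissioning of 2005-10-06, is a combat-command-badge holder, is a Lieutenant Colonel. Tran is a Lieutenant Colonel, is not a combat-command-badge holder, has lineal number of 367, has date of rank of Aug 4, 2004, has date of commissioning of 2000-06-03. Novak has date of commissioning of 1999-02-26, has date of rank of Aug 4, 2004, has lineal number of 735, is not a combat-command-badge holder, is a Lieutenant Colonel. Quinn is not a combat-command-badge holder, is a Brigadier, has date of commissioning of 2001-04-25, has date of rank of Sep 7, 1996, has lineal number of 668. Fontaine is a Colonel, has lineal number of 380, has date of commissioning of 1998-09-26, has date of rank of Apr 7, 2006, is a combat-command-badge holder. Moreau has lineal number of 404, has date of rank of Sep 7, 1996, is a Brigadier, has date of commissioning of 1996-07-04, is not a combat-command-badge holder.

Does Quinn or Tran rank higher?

By grade: Quinn and Moreau (Brigadier); then Fontaine (Colonel); then Tran, Novak and Delgado (Lieutenant Colonel).
Quinn and Moreau both have date of rank Sep 7, 1996, so the next rule applies.
Among Quinn and Moreau, by date of commissioning (later first): Quinn (2001-04-25) before Moreau (1996-07-04).
Among Tran, Novak and Delgado, by date of rank (earlier first): Tran and Novak (Aug 4, 2004) before Delgado (Jun 13, 2005).
Among Tran and Novak, by date of commissioning (later first): Tran (2000-06-03) before Novak (1999-02-26).
So Quinn takes precedence.

Quinn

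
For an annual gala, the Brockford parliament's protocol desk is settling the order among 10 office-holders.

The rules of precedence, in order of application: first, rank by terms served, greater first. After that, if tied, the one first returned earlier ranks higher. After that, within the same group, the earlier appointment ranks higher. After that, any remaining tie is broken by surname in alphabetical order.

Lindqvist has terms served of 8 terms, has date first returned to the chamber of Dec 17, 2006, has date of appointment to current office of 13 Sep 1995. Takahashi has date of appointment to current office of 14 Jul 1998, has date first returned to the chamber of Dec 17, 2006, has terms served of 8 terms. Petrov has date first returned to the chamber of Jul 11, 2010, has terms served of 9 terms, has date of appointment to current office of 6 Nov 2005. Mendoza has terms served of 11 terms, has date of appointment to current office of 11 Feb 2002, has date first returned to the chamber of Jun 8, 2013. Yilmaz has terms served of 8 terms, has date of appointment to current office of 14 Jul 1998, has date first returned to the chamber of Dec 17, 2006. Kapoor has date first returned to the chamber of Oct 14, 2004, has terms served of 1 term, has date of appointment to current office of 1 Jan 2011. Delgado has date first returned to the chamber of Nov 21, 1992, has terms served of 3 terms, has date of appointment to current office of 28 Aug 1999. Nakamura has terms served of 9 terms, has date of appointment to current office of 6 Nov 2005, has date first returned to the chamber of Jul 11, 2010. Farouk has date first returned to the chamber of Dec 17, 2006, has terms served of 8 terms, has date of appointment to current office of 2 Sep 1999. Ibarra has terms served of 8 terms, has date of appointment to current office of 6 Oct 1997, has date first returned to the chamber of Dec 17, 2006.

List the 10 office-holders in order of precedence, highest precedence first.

By terms served (higher first): Mendoza (11 terms); then Nakamura and Petrov (both 9 terms); then Lindqvist, Ibarra, Takahashi, Yilmaz and Farouk (each 8 terms); then Delgado (3 terms); then Kapoor (1 term).
Nakamura and Petrov both have date first returned to the chamber Jul 11, 2010, so the next rule applies.
Nakamura and Petrov both have date of appointment to current office 6 Nov 2005, so the next rule applies.
Among Nakamura and Petrov, alphabetically by surname: Nakamura before Petrov.
Lindqvist, Ibarra, Takahashi, Yilmaz and Farouk all have date first returned to the chamber Dec 17, 2006, so the next rule applies.
Among Lindqvist, Ibarra, Takahashi, Yilmaz and Farouk, by date of appointment to current office (earlier first): Lindqvist (13 Sep 1995) before Ibarra (6 Oct 1997) before Takahashi and Yilmaz (14 Jul 1998) before Farouk (2 Sep 1999).
Among Takahashi and Yilmaz, alphabetically by surname: Takahashi before Yilmaz.
Full order: Mendoza, Nakamura, Petrov, Lindqvist, Ibarra, Takahashi, Yilmaz, Farouk, Delgado, Kapoor.

Mendoza, Nakamura, Petrov, Lindqvist, Ibarra, Takahashi, Yilmaz, Farouk, Delgado, Kapoor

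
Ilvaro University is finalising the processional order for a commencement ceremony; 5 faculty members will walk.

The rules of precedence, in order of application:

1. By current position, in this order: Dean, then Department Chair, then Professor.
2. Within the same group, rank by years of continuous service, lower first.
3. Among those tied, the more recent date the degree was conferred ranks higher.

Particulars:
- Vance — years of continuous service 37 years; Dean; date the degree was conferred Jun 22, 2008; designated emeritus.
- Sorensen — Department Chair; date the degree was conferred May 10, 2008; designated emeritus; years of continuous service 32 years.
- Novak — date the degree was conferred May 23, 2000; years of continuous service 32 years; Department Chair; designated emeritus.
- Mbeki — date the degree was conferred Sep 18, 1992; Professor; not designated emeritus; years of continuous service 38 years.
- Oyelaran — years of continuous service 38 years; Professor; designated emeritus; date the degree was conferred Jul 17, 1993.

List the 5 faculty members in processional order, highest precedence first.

Vance, Sorensen, Novak, Oyelaran, Mbeki

By current position: Vance (Dean); then Sorensen and Novak (Department Chair); then Oyelaran and Mbeki (Professor).
Sorensen and Novak both have years of continuous service 32 years, so the next rule applies.
Among Sorensen and Novak, by date the degree was conferred (later first): Sorensen (May 10, 2008) before Novak (May 23, 2000).
Oyelaran and Mbeki both have years of continuous service 38 years, so the next rule applies.
Among Oyelaran and Mbeki, by date the degree was conferred (later first): Oyelaran (Jul 17, 1993) before Mbeki (Sep 18, 1992).
Full order: Vance, Sorensen, Novak, Oyelaran, Mbeki.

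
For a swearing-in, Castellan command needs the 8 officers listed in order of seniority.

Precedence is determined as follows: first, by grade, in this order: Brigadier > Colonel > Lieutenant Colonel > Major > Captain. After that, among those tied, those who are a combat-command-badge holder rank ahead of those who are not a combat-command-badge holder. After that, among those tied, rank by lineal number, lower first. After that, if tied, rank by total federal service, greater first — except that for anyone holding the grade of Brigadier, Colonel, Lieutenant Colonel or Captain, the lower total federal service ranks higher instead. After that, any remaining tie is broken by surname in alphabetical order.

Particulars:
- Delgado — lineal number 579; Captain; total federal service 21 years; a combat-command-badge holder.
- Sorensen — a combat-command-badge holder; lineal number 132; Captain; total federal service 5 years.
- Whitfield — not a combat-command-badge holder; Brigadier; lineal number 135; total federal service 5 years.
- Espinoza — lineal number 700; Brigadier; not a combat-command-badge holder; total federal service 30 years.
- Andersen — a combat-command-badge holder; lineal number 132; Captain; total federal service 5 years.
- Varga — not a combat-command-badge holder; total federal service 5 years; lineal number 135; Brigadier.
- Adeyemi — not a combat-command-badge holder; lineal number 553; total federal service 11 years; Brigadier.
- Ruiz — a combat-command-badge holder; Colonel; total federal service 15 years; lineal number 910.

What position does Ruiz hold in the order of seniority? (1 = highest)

5

By grade: Varga, Whitfield, Adeyemi and Espinoza (Brigadier); then Ruiz (Colonel); then Andersen, Sorensen and Delgado (Captain).
Varga, Whitfield, Adeyemi and Espinoza are each not a combat-command-badge holder, so the next rule applies.
Among Varga, Whitfield, Adeyemi and Espinoza, by lineal number (lower first): Varga and Whitfield (135) before Adeyemi (553) before Espinoza (700).
Varga and Whitfield both have total federal service 5 years, so the next rule applies.
Among Varga and Whitfield, alphabetically by surname: Varga before Whitfield.
Andersen, Sorensen and Delgado are each a combat-command-badge holder, so the next rule applies.
Among Andersen, Sorensen and Delgado, by lineal number (lower first): Andersen and Sorensen (132) before Delgado (579).
Andersen and Sorensen both have total federal service 5 years, so the next rule applies.
Among Andersen and Sorensen, alphabetically by surname: Andersen before Sorensen.
Order: Varga, Whitfield, Adeyemi, Espinoza, Ruiz, Andersen, Sorensen, Delgado. So position 5.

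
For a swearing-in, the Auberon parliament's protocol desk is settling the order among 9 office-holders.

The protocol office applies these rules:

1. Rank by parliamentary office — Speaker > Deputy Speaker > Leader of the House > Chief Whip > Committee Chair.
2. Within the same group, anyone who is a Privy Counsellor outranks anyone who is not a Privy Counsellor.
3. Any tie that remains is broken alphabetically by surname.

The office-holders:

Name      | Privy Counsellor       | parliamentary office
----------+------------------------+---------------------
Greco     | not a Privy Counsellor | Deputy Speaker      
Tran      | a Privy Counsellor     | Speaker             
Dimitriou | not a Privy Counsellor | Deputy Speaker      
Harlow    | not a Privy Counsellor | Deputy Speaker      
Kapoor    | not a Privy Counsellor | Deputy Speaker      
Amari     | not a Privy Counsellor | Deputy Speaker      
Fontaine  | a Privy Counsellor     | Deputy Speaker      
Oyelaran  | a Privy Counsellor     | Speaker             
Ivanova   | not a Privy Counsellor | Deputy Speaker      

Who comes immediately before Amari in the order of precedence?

By parliamentary office: Oyelaran and Tran (Speaker); then Fontaine, Amari, Dimitriou, Greco, Harlow, Ivanova and Kapoor (Deputy Speaker).
Oyelaran and Tran are each a Privy Counsellor, so the next rule applies.
Among Oyelaran and Tran, alphabetically by surname: Oyelaran before Tran.
Among Fontaine, Amari, Dimitriou, Greco, Harlow, Ivanova and Kapoor, a Privy Counsellor before not a Privy Counsellor: Fontaine (a Privy Counsellor) before Amari, Dimitriou, Greco, Harlow, Ivanova and Kapoor (not a Privy Counsellor).
Among Amari, Dimitriou, Greco, Harlow, Ivanova and Kapoor, alphabetically by surname: Amari before Dimitriou before Greco before Harlow before Ivanova before Kapoor.
Order: Oyelaran, Tran, Fontaine, Amari, Dimitriou, Greco, Harlow, Ivanova, Kapoor.

Fontaine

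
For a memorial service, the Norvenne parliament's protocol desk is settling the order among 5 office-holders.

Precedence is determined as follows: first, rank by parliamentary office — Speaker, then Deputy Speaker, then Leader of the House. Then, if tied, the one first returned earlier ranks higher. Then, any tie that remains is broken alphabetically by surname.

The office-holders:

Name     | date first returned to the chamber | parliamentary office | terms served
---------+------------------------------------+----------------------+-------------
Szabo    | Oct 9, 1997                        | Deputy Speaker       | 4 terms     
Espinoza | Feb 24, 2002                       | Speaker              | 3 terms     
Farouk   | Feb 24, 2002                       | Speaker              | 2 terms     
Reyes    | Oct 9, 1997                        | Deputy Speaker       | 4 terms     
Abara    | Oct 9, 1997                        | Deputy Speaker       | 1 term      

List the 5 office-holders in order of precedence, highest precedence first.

Espinoza, Farouk, Abara, Reyes, Szabo

By parliamentary office: Espinoza and Farouk (Speaker); then Abara, Reyes and Szabo (Deputy Speaker).
Espinoza and Farouk both have date first returned to the chamber Feb 24, 2002, so the next rule applies.
Among Espinoza and Farouk, alphabetically by surname: Espinoza before Farouk.
Abara, Reyes and Szabo all have date first returned to the chamber Oct 9, 1997, so the next rule applies.
Among Abara, Reyes and Szabo, alphabetically by surname: Abara before Reyes before Szabo.
Full order: Espinoza, Farouk, Abara, Reyes, Szabo.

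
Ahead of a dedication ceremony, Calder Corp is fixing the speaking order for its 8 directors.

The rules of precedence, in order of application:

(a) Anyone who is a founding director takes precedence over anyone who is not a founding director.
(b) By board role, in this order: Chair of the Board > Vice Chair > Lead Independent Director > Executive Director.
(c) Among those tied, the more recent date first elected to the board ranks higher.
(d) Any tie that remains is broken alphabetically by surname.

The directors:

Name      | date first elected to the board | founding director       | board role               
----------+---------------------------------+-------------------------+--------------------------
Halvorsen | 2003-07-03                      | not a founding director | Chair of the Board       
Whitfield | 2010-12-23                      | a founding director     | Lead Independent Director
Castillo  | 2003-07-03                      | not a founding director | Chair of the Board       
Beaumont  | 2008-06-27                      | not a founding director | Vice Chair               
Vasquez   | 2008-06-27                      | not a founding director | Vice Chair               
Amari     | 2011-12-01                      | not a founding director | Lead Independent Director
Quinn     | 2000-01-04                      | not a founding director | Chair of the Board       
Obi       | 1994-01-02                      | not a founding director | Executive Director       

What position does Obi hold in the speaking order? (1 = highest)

8

By the first rule: Whitfield (a founding director); then Castillo, Halvorsen, Quinn, Beaumont, Vasquez, Amari and Obi (each not a founding director).
Among Castillo, Halvorsen, Quinn, Beaumont, Vasquez, Amari and Obi, by board role: Castillo, Halvorsen and Quinn (Chair of the Board) before Beaumont and Vasquez (Vice Chair) before Amari (Lead Independent Director) before Obi (Executive Director).
Among Castillo, Halvorsen and Quinn, by date first elected to the board (later first): Castillo and Halvorsen (2003-07-03) before Quinn (2000-01-04).
Among Castillo and Halvorsen, alphabetically by surname: Castillo before Halvorsen.
Beaumont and Vasquez both have date first elected to the board 2008-06-27, so the next rule applies.
Among Beaumont and Vasquez, alphabetically by surname: Beaumont before Vasquez.
Order: Whitfield, Castillo, Halvorsen, Quinn, Beaumont, Vasquez, Amari, Obi. So position 8.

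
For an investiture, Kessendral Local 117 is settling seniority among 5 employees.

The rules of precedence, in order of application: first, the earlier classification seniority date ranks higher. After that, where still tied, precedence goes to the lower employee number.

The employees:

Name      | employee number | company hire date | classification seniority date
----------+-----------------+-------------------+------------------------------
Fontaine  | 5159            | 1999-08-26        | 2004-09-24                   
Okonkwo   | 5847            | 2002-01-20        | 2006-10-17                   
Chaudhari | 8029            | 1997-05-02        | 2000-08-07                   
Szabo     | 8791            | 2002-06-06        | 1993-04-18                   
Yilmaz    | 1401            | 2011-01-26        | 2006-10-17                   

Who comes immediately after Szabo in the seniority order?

Chaudhari

By classification seniority date (earlier first): Szabo (1993-04-18); then Chaudhari (2000-08-07); then Fontaine (2004-09-24); then Yilmaz and Okonkwo (both 2006-10-17).
Among Yilmaz and Okonkwo, by employee number (lower first): Yilmaz (1401) before Okonkwo (5847).
Order: Szabo, Chaudhari, Fontaine, Yilmaz, Okonkwo.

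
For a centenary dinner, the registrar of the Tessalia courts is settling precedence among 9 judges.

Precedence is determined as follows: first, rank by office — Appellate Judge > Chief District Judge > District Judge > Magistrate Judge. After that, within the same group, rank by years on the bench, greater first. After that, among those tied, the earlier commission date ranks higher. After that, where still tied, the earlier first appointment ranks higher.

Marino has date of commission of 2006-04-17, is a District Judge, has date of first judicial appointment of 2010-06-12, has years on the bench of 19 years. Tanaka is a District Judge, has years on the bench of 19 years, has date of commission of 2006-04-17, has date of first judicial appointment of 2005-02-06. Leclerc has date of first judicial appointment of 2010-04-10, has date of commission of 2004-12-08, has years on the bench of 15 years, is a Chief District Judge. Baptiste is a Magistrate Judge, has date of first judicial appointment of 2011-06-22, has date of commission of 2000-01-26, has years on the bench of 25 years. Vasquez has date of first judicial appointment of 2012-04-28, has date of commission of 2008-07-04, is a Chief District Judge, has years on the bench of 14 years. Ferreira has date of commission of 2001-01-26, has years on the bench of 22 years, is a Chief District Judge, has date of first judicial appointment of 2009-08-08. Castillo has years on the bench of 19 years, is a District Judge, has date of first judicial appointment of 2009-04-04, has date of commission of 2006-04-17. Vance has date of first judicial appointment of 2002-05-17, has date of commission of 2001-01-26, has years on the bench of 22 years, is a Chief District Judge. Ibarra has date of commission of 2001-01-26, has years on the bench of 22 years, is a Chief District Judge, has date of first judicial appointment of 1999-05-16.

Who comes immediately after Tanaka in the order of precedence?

By office: Ibarra, Vance, Ferreira, Leclerc and Vasquez (Chief District Judge); then Tanaka, Castillo and Marino (District Judge); then Baptiste (Magistrate Judge).
Among Ibarra, Vance, Ferreira, Leclerc and Vasquez, by years on the bench (higher first): Ibarra, Vance and Ferreira (22 years) before Leclerc (15 years) before Vasquez (14 years).
Ibarra, Vance and Ferreira all have date of commission 2001-01-26, so the next rule applies.
Among Ibarra, Vance and Ferreira, by date of first judicial appointment (earlier first): Ibarra (1999-05-16) before Vance (2002-05-17) before Ferreira (2009-08-08).
Tanaka, Castillo and Marino all have years on the bench 19 years, so the next rule applies.
Tanaka, Castillo and Marino all have date of commission 2006-04-17, so the next rule applies.
Among Tanaka, Castillo and Marino, by date of first judicial appointment (earlier first): Tanaka (2005-02-06) before Castillo (2009-04-04) before Marino (2010-06-12).
Order: Ibarra, Vance, Ferreira, Leclerc, Vasquez, Tanaka, Castillo, Marino, Baptiste.

Castillo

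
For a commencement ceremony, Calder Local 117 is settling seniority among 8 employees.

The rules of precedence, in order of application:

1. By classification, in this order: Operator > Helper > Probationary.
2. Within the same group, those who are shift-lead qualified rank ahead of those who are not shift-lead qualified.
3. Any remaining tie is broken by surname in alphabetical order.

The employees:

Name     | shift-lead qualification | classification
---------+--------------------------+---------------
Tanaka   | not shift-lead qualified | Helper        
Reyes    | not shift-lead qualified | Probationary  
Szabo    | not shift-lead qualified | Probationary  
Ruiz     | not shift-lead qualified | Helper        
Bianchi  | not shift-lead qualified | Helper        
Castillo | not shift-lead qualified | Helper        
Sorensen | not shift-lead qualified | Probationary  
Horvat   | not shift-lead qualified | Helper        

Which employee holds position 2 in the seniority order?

Castillo

By classification: Bianchi, Castillo, Horvat, Ruiz and Tanaka (Helper); then Reyes, Sorensen and Szabo (Probationary).
Bianchi, Castillo, Horvat, Ruiz and Tanaka are each not shift-lead qualified, so the next rule applies.
Among Bianchi, Castillo, Horvat, Ruiz and Tanaka, alphabetically by surname: Bianchi before Castillo before Horvat before Ruiz before Tanaka.
Reyes, Sorensen and Szabo are each not shift-lead qualified, so the next rule applies.
Among Reyes, Sorensen and Szabo, alphabetically by surname: Reyes before Sorensen before Szabo.
Order: Bianchi, Castillo, Horvat, Ruiz, Tanaka, Reyes, Sorensen, Szabo.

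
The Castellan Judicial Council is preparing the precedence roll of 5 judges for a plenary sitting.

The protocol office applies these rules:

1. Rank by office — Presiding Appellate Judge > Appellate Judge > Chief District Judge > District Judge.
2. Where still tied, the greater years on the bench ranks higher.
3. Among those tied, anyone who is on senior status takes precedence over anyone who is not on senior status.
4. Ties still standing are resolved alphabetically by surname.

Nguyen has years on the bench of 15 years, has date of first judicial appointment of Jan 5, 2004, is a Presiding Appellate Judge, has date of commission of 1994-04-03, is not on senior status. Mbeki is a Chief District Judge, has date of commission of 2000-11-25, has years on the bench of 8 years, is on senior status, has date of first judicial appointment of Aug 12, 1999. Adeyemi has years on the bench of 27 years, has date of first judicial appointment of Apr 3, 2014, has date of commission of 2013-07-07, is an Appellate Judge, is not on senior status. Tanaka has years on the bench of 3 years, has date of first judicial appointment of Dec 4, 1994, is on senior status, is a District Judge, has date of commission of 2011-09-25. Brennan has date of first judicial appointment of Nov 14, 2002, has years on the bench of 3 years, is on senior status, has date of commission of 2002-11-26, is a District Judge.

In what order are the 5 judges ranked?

Nguyen, Adeyemi, Mbeki, Brennan, Tanaka

By office: Nguyen (Presiding Appellate Judge); then Adeyemi (Appellate Judge); then Mbeki (Chief District Judge); then Brennan and Tanaka (District Judge).
Brennan and Tanaka both have years on the bench 3 years, so the next rule applies.
Brennan and Tanaka are each on senior status, so the next rule applies.
Among Brennan and Tanaka, alphabetically by surname: Brennan before Tanaka.
Full order: Nguyen, Adeyemi, Mbeki, Brennan, Tanaka.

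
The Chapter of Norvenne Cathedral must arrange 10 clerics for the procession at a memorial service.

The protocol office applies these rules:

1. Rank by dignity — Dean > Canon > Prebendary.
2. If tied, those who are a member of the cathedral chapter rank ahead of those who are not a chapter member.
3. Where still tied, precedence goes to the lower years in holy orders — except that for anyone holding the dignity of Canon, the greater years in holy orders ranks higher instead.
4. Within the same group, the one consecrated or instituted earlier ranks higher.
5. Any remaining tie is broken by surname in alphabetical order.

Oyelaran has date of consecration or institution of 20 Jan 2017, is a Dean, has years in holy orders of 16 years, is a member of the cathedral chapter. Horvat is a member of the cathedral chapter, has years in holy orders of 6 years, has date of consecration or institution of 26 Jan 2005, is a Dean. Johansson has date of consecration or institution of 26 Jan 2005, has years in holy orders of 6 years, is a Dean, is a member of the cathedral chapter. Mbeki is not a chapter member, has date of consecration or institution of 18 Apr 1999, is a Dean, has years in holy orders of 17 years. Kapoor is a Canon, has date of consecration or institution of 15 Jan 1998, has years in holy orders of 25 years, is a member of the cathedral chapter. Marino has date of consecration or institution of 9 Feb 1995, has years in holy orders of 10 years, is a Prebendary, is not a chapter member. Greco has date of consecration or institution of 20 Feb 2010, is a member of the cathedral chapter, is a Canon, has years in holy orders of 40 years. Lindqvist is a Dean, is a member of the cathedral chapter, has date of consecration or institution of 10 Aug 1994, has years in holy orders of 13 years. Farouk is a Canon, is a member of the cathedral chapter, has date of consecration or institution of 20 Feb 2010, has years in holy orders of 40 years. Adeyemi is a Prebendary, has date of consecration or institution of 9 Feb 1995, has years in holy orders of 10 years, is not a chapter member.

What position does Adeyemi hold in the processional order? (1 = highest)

By dignity: Horvat, Johansson, Lindqvist, Oyelaran and Mbeki (Dean); then Farouk, Greco and Kapoor (Canon); then Adeyemi and Marino (Prebendary).
Among Horvat, Johansson, Lindqvist, Oyelaran and Mbeki, a member of the cathedral chapter before not a chapter member: Horvat, Johansson, Lindqvist and Oyelaran (a member of the cathedral chapter) before Mbeki (not a chapter member).
Among Horvat, Johansson, Lindqvist and Oyelaran, by years in holy orders (lower first): Horvat and Johansson (6 years) before Lindqvist (13 years) before Oyelaran (16 years).
Horvat and Johansson both have date of consecration or institution 26 Jan 2005, so the next rule applies.
Among Horvat and Johansson, alphabetically by surname: Horvat before Johansson.
Farouk, Greco and Kapoor are each a member of the cathedral chapter, so the next rule applies.
Among Farouk, Greco and Kapoor, by years in holy orders (higher first) (reversed rule for this group): Farouk and Greco (40 years) before Kapoor (25 years).
Farouk and Greco both have date of consecration or institution 20 Feb 2010, so the next rule applies.
Among Farouk and Greco, alphabetically by surname: Farouk before Greco.
Adeyemi and Marino are each not a chapter member, so the next rule applies.
Adeyemi and Marino both have years in holy orders 10 years, so the next rule applies.
Adeyemi and Marino both have date of consecration or institution 9 Feb 1995, so the next rule applies.
Among Adeyemi and Marino, alphabetically by surname: Adeyemi before Marino.
Order: Horvat, Johansson, Lindqvist, Oyelaran, Mbeki, Farouk, Greco, Kapoor, Adeyemi, Marino. So position 9.

9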